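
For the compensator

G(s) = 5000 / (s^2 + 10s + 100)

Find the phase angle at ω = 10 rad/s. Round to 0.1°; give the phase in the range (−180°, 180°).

-90.0°

At s = jω = j10:
quadratic: (j10)² + 10·j10 + 100 = 0 + j100 → |·| ≈ 100, ∠ ≈ 90.00°
∠G = 0.00° − 90.00° = -90.00°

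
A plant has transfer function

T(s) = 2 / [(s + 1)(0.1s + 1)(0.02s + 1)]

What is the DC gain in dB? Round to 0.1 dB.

6.0 dB

T(0) = 2 · 1 / 1 = 2
20 log₁₀(2) ≈ 6.02 dB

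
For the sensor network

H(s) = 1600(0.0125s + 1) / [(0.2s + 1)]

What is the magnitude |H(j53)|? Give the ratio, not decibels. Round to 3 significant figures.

At ω = 53 rad/s:
zero (1 + j53·0.0125) = 1 + j0.6625 → |·| ≈ 1.1995, ∠ ≈ 33.52°
pole (1 + j53·0.2) = 1 + j10.6 → |·| ≈ 10.647, ∠ ≈ 84.61°
|H| = 1600 · 1.1995 / (10.647) ≈ 180.26

180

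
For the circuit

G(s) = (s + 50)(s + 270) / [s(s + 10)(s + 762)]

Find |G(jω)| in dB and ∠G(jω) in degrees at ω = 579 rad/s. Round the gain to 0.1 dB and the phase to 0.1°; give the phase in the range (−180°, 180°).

At s = jω = j579:
zero (s+50): 50 + j579 → |·| = √(50²+579²) = √337741 ≈ 581.15, ∠ = arctan(579/50) ≈ 85.06°
zero (s+270): 270 + j579 → |·| = √(270²+579²) = √408141 ≈ 638.86, ∠ = arctan(579/270) ≈ 65.00°
pole (s+10): 10 + j579 → |·| = √(10²+579²) = √335341 ≈ 579.09, ∠ = arctan(579/10) ≈ 89.01°
pole (s+762): 762 + j579 → |·| = √(762²+579²) = √915885 ≈ 957.02, ∠ = arctan(579/762) ≈ 37.23°
pole at origin: |s| = 579, ∠ = 90.00° (in denominator)
|G| = 1 · 3.7127e+05 / 3.2088e+08 ≈ 0.001157
Gain = 20 log₁₀(0.001157) ≈ -58.73 dB
∠G = 150.06° − 216.24° = -66.18°

-58.7 dB, -66.2°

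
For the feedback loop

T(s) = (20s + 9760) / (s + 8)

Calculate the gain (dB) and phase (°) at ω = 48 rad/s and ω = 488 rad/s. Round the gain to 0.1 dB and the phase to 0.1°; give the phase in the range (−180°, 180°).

Substitute s = j48:
Numerator: 20(j48) + 9760 = 9760 + j960
Denominator: (j48) + 8 = 8 + j48
|N| = √(9760² + 960²) ≈ 9807.1, ∠N ≈ 5.62°
|D| = √(8² + 48²) ≈ 48.662, ∠D ≈ 80.54°
|T| = 9807.1 / 48.662 ≈ 201.54
Gain = 20 log₁₀(201.54) ≈ 46.09 dB
∠T = 5.62° − 80.54° = -74.92°

Substitute s = j488:
Numerator: 20(j488) + 9760 = 9760 + j9760
Denominator: (j488) + 8 = 8 + j488
|N| = √(9760² + 9760²) ≈ 13803, ∠N ≈ 45.00°
|D| = √(8² + 488²) ≈ 488.07, ∠D ≈ 89.06°
|T| = 13803 / 488.07 ≈ 28.281
Gain = 20 log₁₀(28.281) ≈ 29.03 dB
∠T = 45.00° − 89.06° = -44.06°

ω = 48: 46.1 dB, -74.9°; ω = 488: 29.0 dB, -44.1°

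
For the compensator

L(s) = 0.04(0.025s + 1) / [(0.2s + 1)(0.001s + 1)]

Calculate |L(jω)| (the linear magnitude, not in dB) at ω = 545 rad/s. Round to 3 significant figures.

0.00440

At ω = 545 rad/s:
zero (1 + j545·0.025) = 1 + j13.625 → |·| ≈ 13.662, ∠ ≈ 85.80°
pole (1 + j545·0.2) = 1 + j109 → |·| ≈ 109, ∠ ≈ 89.47°
pole (1 + j545·0.001) = 1 + j0.545 → |·| ≈ 1.1389, ∠ ≈ 28.59°
|L| = 0.04 · 13.662 / (109 · 1.1389) ≈ 0.0044021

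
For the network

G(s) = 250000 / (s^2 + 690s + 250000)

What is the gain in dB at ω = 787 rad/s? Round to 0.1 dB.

-8.4 dB

At s = jω = j787:
quadratic: (j787)² + 690·j787 + 250000 = -369369 + j543030 → |·| ≈ 6.5675e+05, ∠ ≈ 124.22°
|G| = 250000 / 6.5675e+05 ≈ 0.38066
Gain = 20 log₁₀(0.38066) ≈ -8.39 dB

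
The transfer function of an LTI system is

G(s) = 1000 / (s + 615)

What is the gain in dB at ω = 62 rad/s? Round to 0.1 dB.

At s = jω = j62:
pole (s+615): 615 + j62 → |·| = √(615²+62²) = √382069 ≈ 618.12, ∠ = arctan(62/615) ≈ 5.76°
|G| = 1000 / 618.12 ≈ 1.6178
Gain = 20 log₁₀(1.6178) ≈ 4.18 dB

4.2 dB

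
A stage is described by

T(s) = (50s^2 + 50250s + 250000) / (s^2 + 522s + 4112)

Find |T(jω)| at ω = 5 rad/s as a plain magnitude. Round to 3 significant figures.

72.9

Substitute s = j5:
Numerator: 50(j5)^2 + 50250(j5) + 250000 = 248750 + j251250
Denominator: (j5)^2 + 522(j5) + 4112 = 4087 + j2610
|N| = √(248750² + 251250²) ≈ 3.5356e+05, ∠N ≈ 45.29°
|D| = √(4087² + 2610²) ≈ 4849.3, ∠D ≈ 32.56°
|T| = 3.5356e+05 / 4849.3 ≈ 72.909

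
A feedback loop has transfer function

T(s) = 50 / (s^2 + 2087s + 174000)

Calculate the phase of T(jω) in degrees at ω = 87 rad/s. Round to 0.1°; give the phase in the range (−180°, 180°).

-47.5°

Substitute s = j87:
Numerator: 50 = 50 + j0
Denominator: (j87)^2 + 2087(j87) + 174000 = 166431 + j181569
|N| = √(50² + 0²) ≈ 50, ∠N ≈ 0.00°
|D| = √(166431² + 181569²) ≈ 2.4631e+05, ∠D ≈ 47.49°
∠T = 0.00° − 47.49° = -47.49°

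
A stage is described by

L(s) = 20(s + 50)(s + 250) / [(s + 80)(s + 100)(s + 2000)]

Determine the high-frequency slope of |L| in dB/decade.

-20 dB/decade

Each pole contributes −20 dB/decade at high frequency; each zero contributes +20 dB/decade.
Net: 2 zero(s) − 3 pole(s) → -20 dB/decade.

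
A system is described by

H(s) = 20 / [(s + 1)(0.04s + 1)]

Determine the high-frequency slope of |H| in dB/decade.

Each pole contributes −20 dB/decade at high frequency; each zero contributes +20 dB/decade.
Net: 0 zero(s) − 2 pole(s) → -40 dB/decade.

-40 dB/decade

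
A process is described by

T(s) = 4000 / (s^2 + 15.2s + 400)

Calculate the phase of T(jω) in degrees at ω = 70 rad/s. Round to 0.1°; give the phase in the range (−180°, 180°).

At s = jω = j70:
quadratic: (j70)² + 15.2·j70 + 400 = -4500 + j1064 → |·| ≈ 4624.1, ∠ ≈ 166.70°
∠T = 0.00° − 166.70° = -166.70°

-166.7°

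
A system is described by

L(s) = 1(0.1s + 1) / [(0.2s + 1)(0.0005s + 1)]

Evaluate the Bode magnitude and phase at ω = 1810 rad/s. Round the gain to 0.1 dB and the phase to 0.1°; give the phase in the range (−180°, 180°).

-8.6 dB, -42.3°

At ω = 1810 rad/s:
zero (1 + j1810·0.1) = 1 + j181 → |·| ≈ 181, ∠ ≈ 89.68°
pole (1 + j1810·0.2) = 1 + j362 → |·| ≈ 362, ∠ ≈ 89.84°
pole (1 + j1810·0.0005) = 1 + j0.905 → |·| ≈ 1.3487, ∠ ≈ 42.15°
|L| = 1 · 181 / (362 · 1.3487) ≈ 0.37073
Gain = 20 log₁₀(0.37073) ≈ -8.62 dB
∠L = (89.68°) − (89.84° + 42.15°) = -42.31°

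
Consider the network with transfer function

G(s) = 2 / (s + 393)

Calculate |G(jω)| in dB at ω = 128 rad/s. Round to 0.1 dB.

-46.3 dB

At s = jω = j128:
pole (s+393): 393 + j128 → |·| = √(393²+128²) = √170833 ≈ 413.32, ∠ = arctan(128/393) ≈ 18.04°
|G| = 2 / 413.32 ≈ 0.0048389
Gain = 20 log₁₀(0.0048389) ≈ -46.31 dB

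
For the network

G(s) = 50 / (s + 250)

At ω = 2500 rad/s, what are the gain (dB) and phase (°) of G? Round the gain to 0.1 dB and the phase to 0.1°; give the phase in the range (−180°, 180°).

-34.0 dB, -84.3°

At s = jω = j2500:
pole (s+250): 250 + j2500 → |·| = √(250²+2500²) = √6312500 ≈ 2512.5, ∠ = arctan(2500/250) ≈ 84.29°
|G| = 50 / 2512.5 ≈ 0.0199
Gain = 20 log₁₀(0.0199) ≈ -34.02 dB
∠G = 0.00° − 84.29° = -84.29°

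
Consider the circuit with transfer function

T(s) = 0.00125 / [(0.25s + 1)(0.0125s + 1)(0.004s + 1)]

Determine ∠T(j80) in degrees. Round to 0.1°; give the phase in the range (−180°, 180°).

At ω = 80 rad/s:
pole (1 + j80·0.25) = 1 + j20 → |·| ≈ 20.025, ∠ ≈ 87.14°
pole (1 + j80·0.0125) = 1 + j1 → |·| ≈ 1.4142, ∠ ≈ 45.00°
pole (1 + j80·0.004) = 1 + j0.32 → |·| ≈ 1.05, ∠ ≈ 17.74°
∠T = (0°) − (87.14° + 45.00° + 17.74°) = -149.88°

-149.9°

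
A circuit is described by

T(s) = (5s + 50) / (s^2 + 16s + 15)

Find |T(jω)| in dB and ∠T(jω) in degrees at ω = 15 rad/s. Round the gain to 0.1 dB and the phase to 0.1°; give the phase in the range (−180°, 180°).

-11.0 dB, -74.9°

Substitute s = j15:
Numerator: 5(j15) + 50 = 50 + j75
Denominator: (j15)^2 + 16(j15) + 15 = -210 + j240
|N| = √(50² + 75²) ≈ 90.139, ∠N ≈ 56.31°
|D| = √(210² + 240²) ≈ 318.9, ∠D ≈ 131.19°
|T| = 90.139 / 318.9 ≈ 0.28266
Gain = 20 log₁₀(0.28266) ≈ -10.97 dB
∠T = 56.31° − 131.19° = -74.88°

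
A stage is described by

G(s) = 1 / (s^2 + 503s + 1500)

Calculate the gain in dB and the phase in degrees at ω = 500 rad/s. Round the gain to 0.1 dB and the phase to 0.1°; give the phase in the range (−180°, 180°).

-111.0 dB, -134.7°

Substitute s = j500:
Numerator: 1 = 1 + j0
Denominator: (j500)^2 + 503(j500) + 1500 = -248500 + j251500
|N| = √(1² + 0²) ≈ 1, ∠N ≈ 0.00°
|D| = √(248500² + 251500²) ≈ 3.5356e+05, ∠D ≈ 134.66°
|G| = 1 / 3.5356e+05 ≈ 2.8284e-06
Gain = 20 log₁₀(2.8284e-06) ≈ -110.97 dB
∠G = 0.00° − 134.66° = -134.66°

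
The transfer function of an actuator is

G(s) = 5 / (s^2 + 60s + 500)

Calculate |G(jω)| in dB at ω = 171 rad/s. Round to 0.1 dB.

-75.7 dB

Substitute s = j171:
Numerator: 5 = 5 + j0
Denominator: (j171)^2 + 60(j171) + 500 = -28741 + j10260
|N| = √(5² + 0²) ≈ 5, ∠N ≈ 0.00°
|D| = √(28741² + 10260²) ≈ 30517, ∠D ≈ 160.35°
|G| = 5 / 30517 ≈ 0.00016384
Gain = 20 log₁₀(0.00016384) ≈ -75.71 dB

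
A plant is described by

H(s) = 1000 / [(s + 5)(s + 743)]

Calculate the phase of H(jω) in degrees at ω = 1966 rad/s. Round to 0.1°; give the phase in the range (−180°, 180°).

-159.2°

At s = jω = j1966:
pole (s+5): 5 + j1966 → |·| = √(5²+1966²) = √3865181 ≈ 1966, ∠ = arctan(1966/5) ≈ 89.85°
pole (s+743): 743 + j1966 → |·| = √(743²+1966²) = √4417205 ≈ 2101.7, ∠ = arctan(1966/743) ≈ 69.30°
∠H = 0.00° − 159.15° = -159.15°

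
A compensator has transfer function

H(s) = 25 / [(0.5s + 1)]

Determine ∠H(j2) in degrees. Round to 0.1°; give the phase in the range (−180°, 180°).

-45.0°

At ω = 2 rad/s:
pole (1 + j2·0.5) = 1 + j1 → |·| ≈ 1.4142, ∠ ≈ 45.00°
∠H = (0°) − (45.00°) = -45.00°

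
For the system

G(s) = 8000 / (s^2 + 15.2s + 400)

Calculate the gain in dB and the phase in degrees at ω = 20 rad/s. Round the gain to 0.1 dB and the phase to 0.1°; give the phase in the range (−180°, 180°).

At s = jω = j20:
quadratic: (j20)² + 15.2·j20 + 400 = 0 + j304 → |·| ≈ 304, ∠ ≈ 90.00°
|G| = 8000 / 304 ≈ 26.316
Gain = 20 log₁₀(26.316) ≈ 28.40 dB
∠G = 0.00° − 90.00° = -90.00°

28.4 dB, -90.0°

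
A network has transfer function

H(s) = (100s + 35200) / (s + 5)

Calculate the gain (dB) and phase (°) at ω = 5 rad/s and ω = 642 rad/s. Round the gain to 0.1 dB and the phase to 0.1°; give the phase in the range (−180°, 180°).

Substitute s = j5:
Numerator: 100(j5) + 35200 = 35200 + j500
Denominator: (j5) + 5 = 5 + j5
|N| = √(35200² + 500²) ≈ 35204, ∠N ≈ 0.81°
|D| = √(5² + 5²) ≈ 7.0711, ∠D ≈ 45.00°
|H| = 35204 / 7.0711 ≈ 4978.6
Gain = 20 log₁₀(4978.6) ≈ 73.94 dB
∠H = 0.81° − 45.00° = -44.19°

Substitute s = j642:
Numerator: 100(j642) + 35200 = 35200 + j64200
Denominator: (j642) + 5 = 5 + j642
|N| = √(35200² + 64200²) ≈ 73217, ∠N ≈ 61.26°
|D| = √(5² + 642²) ≈ 642.02, ∠D ≈ 89.55°
|H| = 73217 / 642.02 ≈ 114.04
Gain = 20 log₁₀(114.04) ≈ 41.14 dB
∠H = 61.26° − 89.55° = -28.29°

ω = 5: 73.9 dB, -44.2°; ω = 642: 41.1 dB, -28.3°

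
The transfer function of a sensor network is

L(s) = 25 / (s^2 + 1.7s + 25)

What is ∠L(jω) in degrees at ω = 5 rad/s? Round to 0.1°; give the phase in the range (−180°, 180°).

-90.0°

At s = jω = j5:
quadratic: (j5)² + 1.7·j5 + 25 = 0 + j8.5 → |·| ≈ 8.5, ∠ ≈ 90.00°
∠L = 0.00° − 90.00° = -90.00°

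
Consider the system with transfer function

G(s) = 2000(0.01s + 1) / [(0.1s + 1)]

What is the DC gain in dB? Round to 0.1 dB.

G(0) = 2000 · 1 / 1 = 2000
20 log₁₀(2000) ≈ 66.02 dB

66.0 dB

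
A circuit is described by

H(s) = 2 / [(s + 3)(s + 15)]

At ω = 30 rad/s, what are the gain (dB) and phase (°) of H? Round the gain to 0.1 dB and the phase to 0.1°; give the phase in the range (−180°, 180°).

At s = jω = j30:
pole (s+3): 3 + j30 → |·| = √(3²+30²) = √909 ≈ 30.15, ∠ = arctan(30/3) ≈ 84.29°
pole (s+15): 15 + j30 → |·| = √(15²+30²) = √1125 ≈ 33.541, ∠ = arctan(30/15) ≈ 63.43°
|H| = 2 / 1011.3 ≈ 0.0019777
Gain = 20 log₁₀(0.0019777) ≈ -54.08 dB
∠H = 0.00° − 147.72° = -147.72°

-54.1 dB, -147.7°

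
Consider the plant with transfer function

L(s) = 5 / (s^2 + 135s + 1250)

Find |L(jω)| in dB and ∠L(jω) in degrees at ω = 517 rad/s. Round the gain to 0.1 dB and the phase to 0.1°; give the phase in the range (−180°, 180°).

Substitute s = j517:
Numerator: 5 = 5 + j0
Denominator: (j517)^2 + 135(j517) + 1250 = -266039 + j69795
|N| = √(5² + 0²) ≈ 5, ∠N ≈ 0.00°
|D| = √(266039² + 69795²) ≈ 2.7504e+05, ∠D ≈ 165.30°
|L| = 5 / 2.7504e+05 ≈ 1.8179e-05
Gain = 20 log₁₀(1.8179e-05) ≈ -94.81 dB
∠L = 0.00° − 165.30° = -165.30°

-94.8 dB, -165.3°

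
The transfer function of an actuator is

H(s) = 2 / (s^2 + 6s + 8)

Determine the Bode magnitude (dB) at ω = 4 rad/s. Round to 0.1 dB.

-22.0 dB

Substitute s = j4:
Numerator: 2 = 2 + j0
Denominator: (j4)^2 + 6(j4) + 8 = -8 + j24
|N| = √(2² + 0²) ≈ 2, ∠N ≈ 0.00°
|D| = √(8² + 24²) ≈ 25.298, ∠D ≈ 108.43°
|H| = 2 / 25.298 ≈ 0.079058
Gain = 20 log₁₀(0.079058) ≈ -22.04 dB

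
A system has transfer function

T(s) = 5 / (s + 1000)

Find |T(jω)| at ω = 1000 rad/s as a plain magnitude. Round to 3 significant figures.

Substitute s = j1000:
Numerator: 5 = 5 + j0
Denominator: (j1000) + 1000 = 1000 + j1000
|N| = √(5² + 0²) ≈ 5, ∠N ≈ 0.00°
|D| = √(1000² + 1000²) ≈ 1414.2, ∠D ≈ 45.00°
|T| = 5 / 1414.2 ≈ 0.0035356

0.00354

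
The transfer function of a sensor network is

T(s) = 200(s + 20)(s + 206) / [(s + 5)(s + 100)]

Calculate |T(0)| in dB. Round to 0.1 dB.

64.3 dB

T(0) = 200·20·206 / (5·100) = 1648
20 log₁₀(1648) ≈ 64.34 dB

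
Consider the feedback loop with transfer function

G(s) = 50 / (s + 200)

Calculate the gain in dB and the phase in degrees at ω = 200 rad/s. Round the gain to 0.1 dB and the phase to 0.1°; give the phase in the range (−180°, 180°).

-15.1 dB, -45.0°

Substitute s = j200:
Numerator: 50 = 50 + j0
Denominator: (j200) + 200 = 200 + j200
|N| = √(50² + 0²) ≈ 50, ∠N ≈ 0.00°
|D| = √(200² + 200²) ≈ 282.84, ∠D ≈ 45.00°
|G| = 50 / 282.84 ≈ 0.17678
Gain = 20 log₁₀(0.17678) ≈ -15.05 dB
∠G = 0.00° − 45.00° = -45.00°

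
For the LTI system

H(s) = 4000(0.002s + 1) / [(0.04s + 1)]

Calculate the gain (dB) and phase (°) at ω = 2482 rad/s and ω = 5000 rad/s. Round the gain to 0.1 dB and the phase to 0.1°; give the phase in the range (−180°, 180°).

ω = 2482: 46.2 dB, -10.8°; ω = 5000: 46.1 dB, -5.4°

At ω = 2482 rad/s:
zero (1 + j2482·0.002) = 1 + j4.964 → |·| ≈ 5.0637, ∠ ≈ 78.61°
pole (1 + j2482·0.04) = 1 + j99.28 → |·| ≈ 99.285, ∠ ≈ 89.42°
|H| = 4000 · 5.0637 / (99.285) ≈ 204.01
Gain = 20 log₁₀(204.01) ≈ 46.19 dB
∠H = (78.61°) − (89.42°) = -10.81°

At ω = 5000 rad/s:
zero (1 + j5000·0.002) = 1 + j10 → |·| ≈ 10.05, ∠ ≈ 84.29°
pole (1 + j5000·0.04) = 1 + j200 → |·| ≈ 200, ∠ ≈ 89.71°
|H| = 4000 · 10.05 / (200) ≈ 201
Gain = 20 log₁₀(201) ≈ 46.06 dB
∠H = (84.29°) − (89.71°) = -5.42°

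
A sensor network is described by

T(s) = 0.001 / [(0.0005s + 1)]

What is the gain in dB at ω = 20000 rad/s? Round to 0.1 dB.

At ω = 20000 rad/s:
pole (1 + j20000·0.0005) = 1 + j10 → |·| ≈ 10.05, ∠ ≈ 84.29°
|T| = 0.001 · 1 / (10.05) ≈ 9.9502e-05
Gain = 20 log₁₀(9.9502e-05) ≈ -80.04 dB

-80.0 dB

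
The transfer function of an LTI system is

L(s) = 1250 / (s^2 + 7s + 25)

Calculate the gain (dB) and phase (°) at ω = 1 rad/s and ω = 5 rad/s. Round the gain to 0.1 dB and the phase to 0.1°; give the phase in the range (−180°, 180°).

ω = 1: 34.0 dB, -16.3°; ω = 5: 31.1 dB, -90.0°

At s = jω = j1:
quadratic: (j1)² + 7·j1 + 25 = 24 + j7 → |·| ≈ 25, ∠ ≈ 16.26°
|L| = 1250 / 25 ≈ 50
Gain = 20 log₁₀(50) ≈ 33.98 dB
∠L = 0.00° − 16.26° = -16.26°

At s = jω = j5:
quadratic: (j5)² + 7·j5 + 25 = 0 + j35 → |·| ≈ 35, ∠ ≈ 90.00°
|L| = 1250 / 35 ≈ 35.714
Gain = 20 log₁₀(35.714) ≈ 31.06 dB
∠L = 0.00° − 90.00° = -90.00°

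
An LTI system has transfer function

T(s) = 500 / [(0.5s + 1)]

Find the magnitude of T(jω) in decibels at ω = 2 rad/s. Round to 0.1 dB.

At ω = 2 rad/s:
pole (1 + j2·0.5) = 1 + j1 → |·| ≈ 1.4142, ∠ ≈ 45.00°
|T| = 500 · 1 / (1.4142) ≈ 353.56
Gain = 20 log₁₀(353.56) ≈ 50.97 dB

51.0 dB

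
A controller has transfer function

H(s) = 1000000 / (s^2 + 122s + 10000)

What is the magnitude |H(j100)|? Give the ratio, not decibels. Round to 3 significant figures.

82.0

At s = jω = j100:
quadratic: (j100)² + 122·j100 + 10000 = 0 + j12200 → |·| ≈ 12200, ∠ ≈ 90.00°
|H| = 1000000 / 12200 ≈ 81.967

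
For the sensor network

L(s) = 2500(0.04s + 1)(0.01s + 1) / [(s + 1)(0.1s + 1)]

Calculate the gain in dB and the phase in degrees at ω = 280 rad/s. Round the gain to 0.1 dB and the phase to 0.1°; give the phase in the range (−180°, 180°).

20.6 dB, -22.5°

At ω = 280 rad/s:
zero (1 + j280·0.04) = 1 + j11.2 → |·| ≈ 11.245, ∠ ≈ 84.90°
zero (1 + j280·0.01) = 1 + j2.8 → |·| ≈ 2.9732, ∠ ≈ 70.35°
pole (1 + j280·1) = 1 + j280 → |·| ≈ 280, ∠ ≈ 89.80°
pole (1 + j280·0.1) = 1 + j28 → |·| ≈ 28.018, ∠ ≈ 87.95°
|L| = 2500 · 11.245 · 2.9732 / (280 · 28.018) ≈ 10.654
Gain = 20 log₁₀(10.654) ≈ 20.55 dB
∠L = (84.90° + 70.35°) − (89.80° + 87.95°) = -22.50°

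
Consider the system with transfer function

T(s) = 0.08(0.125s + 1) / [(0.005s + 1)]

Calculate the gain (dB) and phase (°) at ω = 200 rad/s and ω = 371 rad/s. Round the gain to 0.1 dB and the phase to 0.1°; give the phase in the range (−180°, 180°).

At ω = 200 rad/s:
zero (1 + j200·0.125) = 1 + j25 → |·| ≈ 25.02, ∠ ≈ 87.71°
pole (1 + j200·0.005) = 1 + j1 → |·| ≈ 1.4142, ∠ ≈ 45.00°
|T| = 0.08 · 25.02 / (1.4142) ≈ 1.4154
Gain = 20 log₁₀(1.4154) ≈ 3.02 dB
∠T = (87.71°) − (45.00°) = 42.71°

At ω = 371 rad/s:
zero (1 + j371·0.125) = 1 + j46.375 → |·| ≈ 46.386, ∠ ≈ 88.76°
pole (1 + j371·0.005) = 1 + j1.855 → |·| ≈ 2.1074, ∠ ≈ 61.67°
|T| = 0.08 · 46.386 / (2.1074) ≈ 1.7609
Gain = 20 log₁₀(1.7609) ≈ 4.91 dB
∠T = (88.76°) − (61.67°) = 27.09°

ω = 200: 3.0 dB, 42.7°; ω = 371: 4.9 dB, 27.1°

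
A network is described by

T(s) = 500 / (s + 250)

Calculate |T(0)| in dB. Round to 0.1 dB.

6.0 dB

T(0) = 500 / (250) = 2
20 log₁₀(2) ≈ 6.02 dB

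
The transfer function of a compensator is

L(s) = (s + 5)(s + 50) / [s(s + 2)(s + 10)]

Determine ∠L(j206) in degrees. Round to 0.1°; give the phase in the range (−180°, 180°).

-101.7°

At s = jω = j206:
zero (s+5): 5 + j206 → |·| = √(5²+206²) = √42461 ≈ 206.06, ∠ = arctan(206/5) ≈ 88.61°
zero (s+50): 50 + j206 → |·| = √(50²+206²) = √44936 ≈ 211.98, ∠ = arctan(206/50) ≈ 76.36°
pole (s+2): 2 + j206 → |·| = √(2²+206²) = √42440 ≈ 206.01, ∠ = arctan(206/2) ≈ 89.44°
pole (s+10): 10 + j206 → |·| = √(10²+206²) = √42536 ≈ 206.24, ∠ = arctan(206/10) ≈ 87.22°
pole at origin: |s| = 206, ∠ = 90.00° (in denominator)
∠L = 164.97° − 266.66° = -101.69°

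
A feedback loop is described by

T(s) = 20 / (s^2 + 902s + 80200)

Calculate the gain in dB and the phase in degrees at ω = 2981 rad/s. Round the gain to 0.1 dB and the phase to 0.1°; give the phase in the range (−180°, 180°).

Substitute s = j2981:
Numerator: 20 = 20 + j0
Denominator: (j2981)^2 + 902(j2981) + 80200 = -8806161 + j2688862
|N| = √(20² + 0²) ≈ 20, ∠N ≈ 0.00°
|D| = √(8806161² + 2688862²) ≈ 9.2075e+06, ∠D ≈ 163.02°
|T| = 20 / 9.2075e+06 ≈ 2.1721e-06
Gain = 20 log₁₀(2.1721e-06) ≈ -113.26 dB
∠T = 0.00° − 163.02° = -163.02°

-113.3 dB, -163.0°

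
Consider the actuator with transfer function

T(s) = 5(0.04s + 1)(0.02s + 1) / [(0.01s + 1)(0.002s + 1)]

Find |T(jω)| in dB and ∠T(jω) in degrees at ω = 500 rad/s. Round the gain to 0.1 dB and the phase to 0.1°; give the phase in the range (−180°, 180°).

At ω = 500 rad/s:
zero (1 + j500·0.04) = 1 + j20 → |·| ≈ 20.025, ∠ ≈ 87.14°
zero (1 + j500·0.02) = 1 + j10 → |·| ≈ 10.05, ∠ ≈ 84.29°
pole (1 + j500·0.01) = 1 + j5 → |·| ≈ 5.099, ∠ ≈ 78.69°
pole (1 + j500·0.002) = 1 + j1 → |·| ≈ 1.4142, ∠ ≈ 45.00°
|T| = 5 · 20.025 · 10.05 / (5.099 · 1.4142) ≈ 139.54
Gain = 20 log₁₀(139.54) ≈ 42.89 dB
∠T = (87.14° + 84.29°) − (78.69° + 45.00°) = 47.74°

42.9 dB, 47.7°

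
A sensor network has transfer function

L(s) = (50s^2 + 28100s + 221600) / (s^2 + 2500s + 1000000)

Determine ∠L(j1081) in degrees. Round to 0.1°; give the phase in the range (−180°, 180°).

58.9°

Substitute s = j1081:
Numerator: 50(j1081)^2 + 28100(j1081) + 221600 = -58206450 + j30376100
Denominator: (j1081)^2 + 2500(j1081) + 1000000 = -168561 + j2702500
|N| = √(58206450² + 30376100²) ≈ 6.5656e+07, ∠N ≈ 152.44°
|D| = √(168561² + 2702500²) ≈ 2.7078e+06, ∠D ≈ 93.57°
∠L = 152.44° − 93.57° = 58.87°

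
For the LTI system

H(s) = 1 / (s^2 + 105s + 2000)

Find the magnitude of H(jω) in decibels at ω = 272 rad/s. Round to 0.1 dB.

Substitute s = j272:
Numerator: 1 = 1 + j0
Denominator: (j272)^2 + 105(j272) + 2000 = -71984 + j28560
|N| = √(1² + 0²) ≈ 1, ∠N ≈ 0.00°
|D| = √(71984² + 28560²) ≈ 77443, ∠D ≈ 158.36°
|H| = 1 / 77443 ≈ 1.2913e-05
Gain = 20 log₁₀(1.2913e-05) ≈ -97.78 dB

-97.8 dB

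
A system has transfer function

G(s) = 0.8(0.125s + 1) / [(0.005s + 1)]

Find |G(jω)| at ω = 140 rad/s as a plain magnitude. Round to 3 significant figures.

11.5

At ω = 140 rad/s:
zero (1 + j140·0.125) = 1 + j17.5 → |·| ≈ 17.529, ∠ ≈ 86.73°
pole (1 + j140·0.005) = 1 + j0.7 → |·| ≈ 1.2207, ∠ ≈ 34.99°
|G| = 0.8 · 17.529 / (1.2207) ≈ 11.488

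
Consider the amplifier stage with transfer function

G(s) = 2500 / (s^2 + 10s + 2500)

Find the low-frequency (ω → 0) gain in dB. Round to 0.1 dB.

G(0) = 2500 / 2500 = 1
20 log₁₀(1) ≈ 0.00 dB

0.0 dB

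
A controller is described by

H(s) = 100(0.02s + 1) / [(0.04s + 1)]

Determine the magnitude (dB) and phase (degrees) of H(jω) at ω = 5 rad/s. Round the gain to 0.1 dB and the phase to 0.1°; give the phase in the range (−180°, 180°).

39.9 dB, -5.6°

At ω = 5 rad/s:
zero (1 + j5·0.02) = 1 + j0.1 → |·| ≈ 1.005, ∠ ≈ 5.71°
pole (1 + j5·0.04) = 1 + j0.2 → |·| ≈ 1.0198, ∠ ≈ 11.31°
|H| = 100 · 1.005 / (1.0198) ≈ 98.549
Gain = 20 log₁₀(98.549) ≈ 39.87 dB
∠H = (5.71°) − (11.31°) = -5.60°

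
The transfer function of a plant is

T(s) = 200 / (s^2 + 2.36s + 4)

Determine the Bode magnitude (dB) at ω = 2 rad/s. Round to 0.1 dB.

At s = jω = j2:
quadratic: (j2)² + 2.36·j2 + 4 = 0 + j4.72 → |·| ≈ 4.72, ∠ ≈ 90.00°
|T| = 200 / 4.72 ≈ 42.373
Gain = 20 log₁₀(42.373) ≈ 32.54 dB

32.5 dB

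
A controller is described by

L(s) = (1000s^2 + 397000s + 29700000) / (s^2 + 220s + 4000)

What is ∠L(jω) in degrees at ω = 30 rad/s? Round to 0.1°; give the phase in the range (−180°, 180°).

Substitute s = j30:
Numerator: 1000(j30)^2 + 397000(j30) + 29700000 = 28800000 + j11910000
Denominator: (j30)^2 + 220(j30) + 4000 = 3100 + j6600
|N| = √(28800000² + 11910000²) ≈ 3.1165e+07, ∠N ≈ 22.47°
|D| = √(3100² + 6600²) ≈ 7291.8, ∠D ≈ 64.84°
∠L = 22.47° − 64.84° = -42.37°

-42.4°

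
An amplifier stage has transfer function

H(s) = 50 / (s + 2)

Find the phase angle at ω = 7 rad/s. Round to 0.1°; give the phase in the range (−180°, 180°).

Substitute s = j7:
Numerator: 50 = 50 + j0
Denominator: (j7) + 2 = 2 + j7
|N| = √(50² + 0²) ≈ 50, ∠N ≈ 0.00°
|D| = √(2² + 7²) ≈ 7.2801, ∠D ≈ 74.05°
∠H = 0.00° − 74.05° = -74.05°

-74.1°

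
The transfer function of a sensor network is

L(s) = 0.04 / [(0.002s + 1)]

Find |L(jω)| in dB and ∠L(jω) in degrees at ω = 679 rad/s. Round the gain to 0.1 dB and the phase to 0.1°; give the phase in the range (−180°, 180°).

-32.5 dB, -53.6°

At ω = 679 rad/s:
pole (1 + j679·0.002) = 1 + j1.358 → |·| ≈ 1.6865, ∠ ≈ 53.63°
|L| = 0.04 · 1 / (1.6865) ≈ 0.023718
Gain = 20 log₁₀(0.023718) ≈ -32.50 dB
∠L = (0°) − (53.63°) = -53.63°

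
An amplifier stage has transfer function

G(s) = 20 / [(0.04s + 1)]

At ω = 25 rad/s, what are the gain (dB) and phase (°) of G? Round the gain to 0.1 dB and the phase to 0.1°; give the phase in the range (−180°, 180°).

At ω = 25 rad/s:
pole (1 + j25·0.04) = 1 + j1 → |·| ≈ 1.4142, ∠ ≈ 45.00°
|G| = 20 · 1 / (1.4142) ≈ 14.142
Gain = 20 log₁₀(14.142) ≈ 23.01 dB
∠G = (0°) − (45.00°) = -45.00°

23.0 dB, -45.0°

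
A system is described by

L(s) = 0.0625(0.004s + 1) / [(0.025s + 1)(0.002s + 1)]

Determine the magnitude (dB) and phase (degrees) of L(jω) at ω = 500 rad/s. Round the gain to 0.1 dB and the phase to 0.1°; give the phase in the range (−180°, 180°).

-42.1 dB, -67.0°

At ω = 500 rad/s:
zero (1 + j500·0.004) = 1 + j2 → |·| ≈ 2.2361, ∠ ≈ 63.43°
pole (1 + j500·0.025) = 1 + j12.5 → |·| ≈ 12.54, ∠ ≈ 85.43°
pole (1 + j500·0.002) = 1 + j1 → |·| ≈ 1.4142, ∠ ≈ 45.00°
|L| = 0.0625 · 2.2361 / (12.54 · 1.4142) ≈ 0.0078807
Gain = 20 log₁₀(0.0078807) ≈ -42.07 dB
∠L = (63.43°) − (85.43° + 45.00°) = -67.00°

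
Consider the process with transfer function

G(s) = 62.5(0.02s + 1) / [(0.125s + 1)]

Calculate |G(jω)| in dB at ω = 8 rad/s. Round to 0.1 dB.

33.0 dB

At ω = 8 rad/s:
zero (1 + j8·0.02) = 1 + j0.16 → |·| ≈ 1.0127, ∠ ≈ 9.09°
pole (1 + j8·0.125) = 1 + j1 → |·| ≈ 1.4142, ∠ ≈ 45.00°
|G| = 62.5 · 1.0127 / (1.4142) ≈ 44.756
Gain = 20 log₁₀(44.756) ≈ 33.02 dB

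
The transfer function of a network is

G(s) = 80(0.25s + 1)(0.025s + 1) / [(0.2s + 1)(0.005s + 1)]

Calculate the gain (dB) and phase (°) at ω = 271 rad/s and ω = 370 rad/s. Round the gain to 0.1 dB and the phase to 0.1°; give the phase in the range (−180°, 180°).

At ω = 271 rad/s:
zero (1 + j271·0.25) = 1 + j67.75 → |·| ≈ 67.757, ∠ ≈ 89.15°
zero (1 + j271·0.025) = 1 + j6.775 → |·| ≈ 6.8484, ∠ ≈ 81.60°
pole (1 + j271·0.2) = 1 + j54.2 → |·| ≈ 54.209, ∠ ≈ 88.94°
pole (1 + j271·0.005) = 1 + j1.355 → |·| ≈ 1.6841, ∠ ≈ 53.57°
|G| = 80 · 67.757 · 6.8484 / (54.209 · 1.6841) ≈ 406.62
Gain = 20 log₁₀(406.62) ≈ 52.18 dB
∠G = (89.15° + 81.60°) − (88.94° + 53.57°) = 28.24°

At ω = 370 rad/s:
zero (1 + j370·0.25) = 1 + j92.5 → |·| ≈ 92.505, ∠ ≈ 89.38°
zero (1 + j370·0.025) = 1 + j9.25 → |·| ≈ 9.3039, ∠ ≈ 83.83°
pole (1 + j370·0.2) = 1 + j74 → |·| ≈ 74.007, ∠ ≈ 89.23°
pole (1 + j370·0.005) = 1 + j1.85 → |·| ≈ 2.103, ∠ ≈ 61.61°
|G| = 80 · 92.505 · 9.3039 / (74.007 · 2.103) ≈ 442.39
Gain = 20 log₁₀(442.39) ≈ 52.92 dB
∠G = (89.38° + 83.83°) − (89.23° + 61.61°) = 22.37°

ω = 271: 52.2 dB, 28.2°; ω = 370: 52.9 dB, 22.4°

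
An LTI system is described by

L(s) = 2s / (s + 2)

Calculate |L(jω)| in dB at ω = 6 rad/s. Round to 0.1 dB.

5.6 dB

At s = jω = j6:
zero at origin: s = j6 → |·| = 6, ∠ = 90.00°
pole (s+2): 2 + j6 → |·| = √(2²+6²) = √40 ≈ 6.3246, ∠ = arctan(6/2) ≈ 71.57°
|L| = 2 · 6 / 6.3246 ≈ 1.8974
Gain = 20 log₁₀(1.8974) ≈ 5.56 dB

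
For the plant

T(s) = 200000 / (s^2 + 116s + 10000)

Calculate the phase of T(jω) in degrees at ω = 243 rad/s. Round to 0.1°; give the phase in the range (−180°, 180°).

At s = jω = j243:
quadratic: (j243)² + 116·j243 + 10000 = -49049 + j28188 → |·| ≈ 56572, ∠ ≈ 150.11°
∠T = 0.00° − 150.11° = -150.11°

-150.1°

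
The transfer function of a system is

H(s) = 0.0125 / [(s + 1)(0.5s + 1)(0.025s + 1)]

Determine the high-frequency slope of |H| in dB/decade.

-60 dB/decade

Each pole contributes −20 dB/decade at high frequency; each zero contributes +20 dB/decade.
Net: 0 zero(s) − 3 pole(s) → -60 dB/decade.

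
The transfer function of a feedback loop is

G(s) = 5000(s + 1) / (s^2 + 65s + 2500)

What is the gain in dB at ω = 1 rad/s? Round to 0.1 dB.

9.0 dB

At s = jω = j1:
zero (s+1): 1 + j1 → |·| = √(1²+1²) = √2 ≈ 1.4142, ∠ = arctan(1/1) ≈ 45.00°
quadratic: (j1)² + 65·j1 + 2500 = 2499 + j65 → |·| ≈ 2499.8, ∠ ≈ 1.49°
|G| = 5000 · 1.4142 / 2499.8 ≈ 2.8286
Gain = 20 log₁₀(2.8286) ≈ 9.03 dB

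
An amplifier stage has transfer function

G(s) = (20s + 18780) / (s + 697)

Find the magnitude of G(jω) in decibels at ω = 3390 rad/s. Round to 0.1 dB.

26.2 dB

Substitute s = j3390:
Numerator: 20(j3390) + 18780 = 18780 + j67800
Denominator: (j3390) + 697 = 697 + j3390
|N| = √(18780² + 67800²) ≈ 70353, ∠N ≈ 74.52°
|D| = √(697² + 3390²) ≈ 3460.9, ∠D ≈ 78.38°
|G| = 70353 / 3460.9 ≈ 20.328
Gain = 20 log₁₀(20.328) ≈ 26.16 dB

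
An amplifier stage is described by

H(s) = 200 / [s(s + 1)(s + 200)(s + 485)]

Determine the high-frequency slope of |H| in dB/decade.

-80 dB/decade

Each pole contributes −20 dB/decade at high frequency; each zero contributes +20 dB/decade.
Net: 0 zero(s) − 4 pole(s) → -80 dB/decade.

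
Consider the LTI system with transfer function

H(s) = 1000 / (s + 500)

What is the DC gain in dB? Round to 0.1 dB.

H(0) = 1000 / 500 = 2
20 log₁₀(2) ≈ 6.02 dB

6.0 dB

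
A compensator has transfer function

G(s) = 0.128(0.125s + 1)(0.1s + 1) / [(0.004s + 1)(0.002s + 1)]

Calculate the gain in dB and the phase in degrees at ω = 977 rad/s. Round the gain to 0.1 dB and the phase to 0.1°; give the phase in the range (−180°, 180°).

44.7 dB, 40.4°

At ω = 977 rad/s:
zero (1 + j977·0.125) = 1 + j122.125 → |·| ≈ 122.13, ∠ ≈ 89.53°
zero (1 + j977·0.1) = 1 + j97.7 → |·| ≈ 97.705, ∠ ≈ 89.41°
pole (1 + j977·0.004) = 1 + j3.908 → |·| ≈ 4.0339, ∠ ≈ 75.65°
pole (1 + j977·0.002) = 1 + j1.954 → |·| ≈ 2.195, ∠ ≈ 62.90°
|G| = 0.128 · 122.13 · 97.705 / (4.0339 · 2.195) ≈ 172.5
Gain = 20 log₁₀(172.5) ≈ 44.74 dB
∠G = (89.53° + 89.41°) − (75.65° + 62.90°) = 40.39°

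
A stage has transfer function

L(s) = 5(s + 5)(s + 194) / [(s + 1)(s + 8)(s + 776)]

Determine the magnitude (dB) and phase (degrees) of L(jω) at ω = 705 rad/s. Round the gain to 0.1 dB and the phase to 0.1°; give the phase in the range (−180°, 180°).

At s = jω = j705:
zero (s+5): 5 + j705 → |·| = √(5²+705²) = √497050 ≈ 705.02, ∠ = arctan(705/5) ≈ 89.59°
zero (s+194): 194 + j705 → |·| = √(194²+705²) = √534661 ≈ 731.21, ∠ = arctan(705/194) ≈ 74.61°
pole (s+1): 1 + j705 → |·| = √(1²+705²) = √497026 ≈ 705, ∠ = arctan(705/1) ≈ 89.92°
pole (s+8): 8 + j705 → |·| = √(8²+705²) = √497089 ≈ 705.05, ∠ = arctan(705/8) ≈ 89.35°
pole (s+776): 776 + j705 → |·| = √(776²+705²) = √1099201 ≈ 1048.4, ∠ = arctan(705/776) ≈ 42.26°
|L| = 5 · 5.1552e+05 / 5.2112e+08 ≈ 0.0049463
Gain = 20 log₁₀(0.0049463) ≈ -46.11 dB
∠L = 164.20° − 221.53° = -57.33°

-46.1 dB, -57.3°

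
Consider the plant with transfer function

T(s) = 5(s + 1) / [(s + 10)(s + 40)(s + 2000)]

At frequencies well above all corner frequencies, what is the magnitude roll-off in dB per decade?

-40 dB/decade

Each pole contributes −20 dB/decade at high frequency; each zero contributes +20 dB/decade.
Net: 1 zero(s) − 3 pole(s) → -40 dB/decade.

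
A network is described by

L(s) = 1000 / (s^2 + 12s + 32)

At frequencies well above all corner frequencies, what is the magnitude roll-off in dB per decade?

-40 dB/decade

Each pole contributes −20 dB/decade at high frequency; each zero contributes +20 dB/decade.
Net: 0 zero(s) − 2 pole(s) → -40 dB/decade.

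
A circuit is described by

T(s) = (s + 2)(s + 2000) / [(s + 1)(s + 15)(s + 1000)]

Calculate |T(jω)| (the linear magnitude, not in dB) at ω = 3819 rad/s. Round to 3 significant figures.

At s = jω = j3819:
zero (s+2): 2 + j3819 → |·| = √(2²+3819²) = √14584765 ≈ 3819, ∠ = arctan(3819/2) ≈ 89.97°
zero (s+2000): 2000 + j3819 → |·| = √(2000²+3819²) = √18584761 ≈ 4311, ∠ = arctan(3819/2000) ≈ 62.36°
pole (s+1): 1 + j3819 → |·| = √(1²+3819²) = √14584762 ≈ 3819, ∠ = arctan(3819/1) ≈ 89.98°
pole (s+15): 15 + j3819 → |·| = √(15²+3819²) = √14584986 ≈ 3819, ∠ = arctan(3819/15) ≈ 89.77°
pole (s+1000): 1000 + j3819 → |·| = √(1000²+3819²) = √15584761 ≈ 3947.8, ∠ = arctan(3819/1000) ≈ 75.33°
|T| = 1 · 1.6464e+07 / 5.7578e+10 ≈ 0.00028594

0.000286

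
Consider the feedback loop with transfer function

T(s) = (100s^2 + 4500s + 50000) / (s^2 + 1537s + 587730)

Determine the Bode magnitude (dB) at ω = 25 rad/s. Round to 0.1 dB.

-14.3 dB

Substitute s = j25:
Numerator: 100(j25)^2 + 4500(j25) + 50000 = -12500 + j112500
Denominator: (j25)^2 + 1537(j25) + 587730 = 587105 + j38425
|N| = √(12500² + 112500²) ≈ 1.1319e+05, ∠N ≈ 96.34°
|D| = √(587105² + 38425²) ≈ 5.8836e+05, ∠D ≈ 3.74°
|T| = 1.1319e+05 / 5.8836e+05 ≈ 0.19238
Gain = 20 log₁₀(0.19238) ≈ -14.32 dB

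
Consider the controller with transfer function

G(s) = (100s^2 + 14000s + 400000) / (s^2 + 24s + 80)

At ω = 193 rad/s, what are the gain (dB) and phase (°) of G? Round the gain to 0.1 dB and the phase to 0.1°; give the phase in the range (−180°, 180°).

Substitute s = j193:
Numerator: 100(j193)^2 + 14000(j193) + 400000 = -3324900 + j2702000
Denominator: (j193)^2 + 24(j193) + 80 = -37169 + j4632
|N| = √(3324900² + 2702000²) ≈ 4.2844e+06, ∠N ≈ 140.90°
|D| = √(37169² + 4632²) ≈ 37457, ∠D ≈ 172.90°
|G| = 4.2844e+06 / 37457 ≈ 114.38
Gain = 20 log₁₀(114.38) ≈ 41.17 dB
∠G = 140.90° − 172.90° = -32.00°

41.2 dB, -32.0°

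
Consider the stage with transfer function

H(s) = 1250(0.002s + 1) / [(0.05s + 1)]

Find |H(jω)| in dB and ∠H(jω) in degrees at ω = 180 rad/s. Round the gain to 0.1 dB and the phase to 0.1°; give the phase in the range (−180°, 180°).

At ω = 180 rad/s:
zero (1 + j180·0.002) = 1 + j0.36 → |·| ≈ 1.0628, ∠ ≈ 19.80°
pole (1 + j180·0.05) = 1 + j9 → |·| ≈ 9.0554, ∠ ≈ 83.66°
|H| = 1250 · 1.0628 / (9.0554) ≈ 146.71
Gain = 20 log₁₀(146.71) ≈ 43.33 dB
∠H = (19.80°) − (83.66°) = -63.86°

43.3 dB, -63.9°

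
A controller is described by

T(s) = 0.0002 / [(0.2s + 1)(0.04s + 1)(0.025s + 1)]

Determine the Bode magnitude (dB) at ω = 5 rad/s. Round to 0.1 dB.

-77.2 dB

At ω = 5 rad/s:
pole (1 + j5·0.2) = 1 + j1 → |·| ≈ 1.4142, ∠ ≈ 45.00°
pole (1 + j5·0.04) = 1 + j0.2 → |·| ≈ 1.0198, ∠ ≈ 11.31°
pole (1 + j5·0.025) = 1 + j0.125 → |·| ≈ 1.0078, ∠ ≈ 7.13°
|T| = 0.0002 · 1 / (1.4142 · 1.0198 · 1.0078) ≈ 0.0001376
Gain = 20 log₁₀(0.0001376) ≈ -77.23 dB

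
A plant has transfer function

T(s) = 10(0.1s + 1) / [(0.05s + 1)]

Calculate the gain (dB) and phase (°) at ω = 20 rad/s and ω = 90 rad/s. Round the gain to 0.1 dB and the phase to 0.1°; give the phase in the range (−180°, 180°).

At ω = 20 rad/s:
zero (1 + j20·0.1) = 1 + j2 → |·| ≈ 2.2361, ∠ ≈ 63.43°
pole (1 + j20·0.05) = 1 + j1 → |·| ≈ 1.4142, ∠ ≈ 45.00°
|T| = 10 · 2.2361 / (1.4142) ≈ 15.812
Gain = 20 log₁₀(15.812) ≈ 23.98 dB
∠T = (63.43°) − (45.00°) = 18.43°

At ω = 90 rad/s:
zero (1 + j90·0.1) = 1 + j9 → |·| ≈ 9.0554, ∠ ≈ 83.66°
pole (1 + j90·0.05) = 1 + j4.5 → |·| ≈ 4.6098, ∠ ≈ 77.47°
|T| = 10 · 9.0554 / (4.6098) ≈ 19.644
Gain = 20 log₁₀(19.644) ≈ 25.86 dB
∠T = (83.66°) − (77.47°) = 6.19°

ω = 20: 24.0 dB, 18.4°; ω = 90: 25.9 dB, 6.2°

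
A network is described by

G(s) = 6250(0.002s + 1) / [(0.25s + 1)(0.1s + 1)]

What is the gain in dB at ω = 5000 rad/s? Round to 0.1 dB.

-20.0 dB

At ω = 5000 rad/s:
zero (1 + j5000·0.002) = 1 + j10 → |·| ≈ 10.05, ∠ ≈ 84.29°
pole (1 + j5000·0.25) = 1 + j1250 → |·| ≈ 1250, ∠ ≈ 89.95°
pole (1 + j5000·0.1) = 1 + j500 → |·| ≈ 500, ∠ ≈ 89.89°
|G| = 6250 · 10.05 / (1250 · 500) ≈ 0.1005
Gain = 20 log₁₀(0.1005) ≈ -19.96 dB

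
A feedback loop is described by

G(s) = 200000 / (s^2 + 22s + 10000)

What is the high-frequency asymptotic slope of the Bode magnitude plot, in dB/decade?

-40 dB/decade

Each pole contributes −20 dB/decade at high frequency; each zero contributes +20 dB/decade.
Net: 0 zero(s) − 2 pole(s) → -40 dB/decade.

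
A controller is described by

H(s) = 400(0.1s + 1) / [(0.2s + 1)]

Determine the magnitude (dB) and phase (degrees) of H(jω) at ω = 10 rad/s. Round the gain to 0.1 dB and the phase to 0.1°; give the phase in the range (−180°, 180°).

48.1 dB, -18.4°

At ω = 10 rad/s:
zero (1 + j10·0.1) = 1 + j1 → |·| ≈ 1.4142, ∠ ≈ 45.00°
pole (1 + j10·0.2) = 1 + j2 → |·| ≈ 2.2361, ∠ ≈ 63.43°
|H| = 400 · 1.4142 / (2.2361) ≈ 252.98
Gain = 20 log₁₀(252.98) ≈ 48.06 dB
∠H = (45.00°) − (63.43°) = -18.43°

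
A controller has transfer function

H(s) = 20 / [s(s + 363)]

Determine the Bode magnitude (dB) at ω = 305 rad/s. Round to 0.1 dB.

At s = jω = j305:
pole (s+363): 363 + j305 → |·| = √(363²+305²) = √224794 ≈ 474.12, ∠ = arctan(305/363) ≈ 40.04°
pole at origin: |s| = 305, ∠ = 90.00° (in denominator)
|H| = 20 / 1.4461e+05 ≈ 0.0001383
Gain = 20 log₁₀(0.0001383) ≈ -77.18 dB

-77.2 dB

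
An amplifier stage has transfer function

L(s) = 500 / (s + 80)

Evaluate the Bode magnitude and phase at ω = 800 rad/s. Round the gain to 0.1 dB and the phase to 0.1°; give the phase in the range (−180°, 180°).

Substitute s = j800:
Numerator: 500 = 500 + j0
Denominator: (j800) + 80 = 80 + j800
|N| = √(500² + 0²) ≈ 500, ∠N ≈ 0.00°
|D| = √(80² + 800²) ≈ 803.99, ∠D ≈ 84.29°
|L| = 500 / 803.99 ≈ 0.6219
Gain = 20 log₁₀(0.6219) ≈ -4.13 dB
∠L = 0.00° − 84.29° = -84.29°

-4.1 dB, -84.3°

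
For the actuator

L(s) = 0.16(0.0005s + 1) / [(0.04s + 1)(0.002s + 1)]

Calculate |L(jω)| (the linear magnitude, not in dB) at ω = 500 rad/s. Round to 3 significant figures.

At ω = 500 rad/s:
zero (1 + j500·0.0005) = 1 + j0.25 → |·| ≈ 1.0308, ∠ ≈ 14.04°
pole (1 + j500·0.04) = 1 + j20 → |·| ≈ 20.025, ∠ ≈ 87.14°
pole (1 + j500·0.002) = 1 + j1 → |·| ≈ 1.4142, ∠ ≈ 45.00°
|L| = 0.16 · 1.0308 / (20.025 · 1.4142) ≈ 0.0058239

0.00582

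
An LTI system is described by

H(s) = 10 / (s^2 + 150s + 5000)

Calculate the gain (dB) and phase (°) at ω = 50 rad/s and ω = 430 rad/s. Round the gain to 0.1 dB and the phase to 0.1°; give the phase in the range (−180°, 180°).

ω = 50: -58.0 dB, -71.6°; ω = 430: -85.6 dB, -160.3°

Substitute s = j50:
Numerator: 10 = 10 + j0
Denominator: (j50)^2 + 150(j50) + 5000 = 2500 + j7500
|N| = √(10² + 0²) ≈ 10, ∠N ≈ 0.00°
|D| = √(2500² + 7500²) ≈ 7905.7, ∠D ≈ 71.57°
|H| = 10 / 7905.7 ≈ 0.0012649
Gain = 20 log₁₀(0.0012649) ≈ -57.96 dB
∠H = 0.00° − 71.57° = -71.57°

Substitute s = j430:
Numerator: 10 = 10 + j0
Denominator: (j430)^2 + 150(j430) + 5000 = -179900 + j64500
|N| = √(10² + 0²) ≈ 10, ∠N ≈ 0.00°
|D| = √(179900² + 64500²) ≈ 1.9111e+05, ∠D ≈ 160.28°
|H| = 10 / 1.9111e+05 ≈ 5.2326e-05
Gain = 20 log₁₀(5.2326e-05) ≈ -85.63 dB
∠H = 0.00° − 160.28° = -160.28°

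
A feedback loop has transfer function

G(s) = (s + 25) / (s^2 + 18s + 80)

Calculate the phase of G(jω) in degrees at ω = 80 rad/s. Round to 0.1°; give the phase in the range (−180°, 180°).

-94.5°

Substitute s = j80:
Numerator: (j80) + 25 = 25 + j80
Denominator: (j80)^2 + 18(j80) + 80 = -6320 + j1440
|N| = √(25² + 80²) ≈ 83.815, ∠N ≈ 72.65°
|D| = √(6320² + 1440²) ≈ 6482, ∠D ≈ 167.16°
∠G = 72.65° − 167.16° = -94.51°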